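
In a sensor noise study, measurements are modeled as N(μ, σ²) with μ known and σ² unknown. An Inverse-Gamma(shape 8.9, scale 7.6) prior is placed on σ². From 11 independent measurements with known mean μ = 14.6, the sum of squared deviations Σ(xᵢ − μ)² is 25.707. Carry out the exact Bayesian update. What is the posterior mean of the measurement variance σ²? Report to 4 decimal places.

With known mean μ and an Inverse-Gamma(α, β) prior on σ², the Normal likelihood is conjugate: posterior is Inv-Gamma(α + n/2, β + Σ(xᵢ−μ)²/2).
Posterior: Inv-Gamma(8.9 + 11/2, 7.6 + 25.707/2) = Inv-Gamma(14.40, 20.4535).
E[σ²|data] = β/(α−1) = 20.4535/13.40 = 1.5264.

1.5264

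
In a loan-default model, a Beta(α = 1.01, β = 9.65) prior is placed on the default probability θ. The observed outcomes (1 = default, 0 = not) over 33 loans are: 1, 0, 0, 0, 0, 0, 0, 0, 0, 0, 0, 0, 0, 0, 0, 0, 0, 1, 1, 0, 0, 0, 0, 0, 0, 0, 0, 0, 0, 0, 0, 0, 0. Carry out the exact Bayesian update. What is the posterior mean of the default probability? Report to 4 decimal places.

0.0918

The Beta prior is conjugate to a Binomial/Bernoulli likelihood; the update adds successes to α and failures to β.
Posterior: Beta(α+k, β+n−k) = Beta(1.01+3, 9.65+30) = Beta(4.01, 39.65).
Posterior mean = α/(α+β) = 4.01/43.66 = 0.0918.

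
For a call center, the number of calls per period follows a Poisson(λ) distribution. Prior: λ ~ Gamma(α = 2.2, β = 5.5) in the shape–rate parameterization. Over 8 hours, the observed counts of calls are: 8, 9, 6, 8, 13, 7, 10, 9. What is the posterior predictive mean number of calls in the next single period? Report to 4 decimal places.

With a Gamma(shape α, rate β) prior, the Poisson likelihood is conjugate: the posterior is Gamma(α + ΣXᵢ, β + n).
Sum of counts S = 70 over n = 8 hours.
Posterior: Gamma(α+S, β+n) = Gamma(2.2+70, 5.5+8) = Gamma(72.2, 13.5).
The predictive distribution for one future period is NegBinom with mean α/β = 5.3481.

5.3481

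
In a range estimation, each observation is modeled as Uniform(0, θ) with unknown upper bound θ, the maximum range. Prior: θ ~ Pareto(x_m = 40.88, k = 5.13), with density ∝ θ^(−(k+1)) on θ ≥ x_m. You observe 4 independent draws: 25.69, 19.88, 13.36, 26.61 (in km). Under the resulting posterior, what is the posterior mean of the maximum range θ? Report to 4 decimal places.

45.9083

A Pareto(scale x_m, shape k) prior on the upper bound θ of Uniform(0, θ) is conjugate: posterior is Pareto(max(x_m, max xᵢ), k + n).
Sample maximum = 26.61; prior scale x_m = 40.88 → posterior scale = max = 40.88.
Posterior shape = 5.13 + 4 = 9.13.
E[θ|data] = k·x_m/(k−1) = 9.13·40.88/8.13 = 45.9083.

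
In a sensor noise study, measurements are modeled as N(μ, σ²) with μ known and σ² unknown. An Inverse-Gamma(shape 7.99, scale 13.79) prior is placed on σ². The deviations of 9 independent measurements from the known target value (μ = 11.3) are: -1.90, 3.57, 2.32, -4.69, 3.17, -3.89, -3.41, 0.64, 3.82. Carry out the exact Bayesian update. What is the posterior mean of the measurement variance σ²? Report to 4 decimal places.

5.3579

With known mean μ and an Inverse-Gamma(α, β) prior on σ², the Normal likelihood is conjugate: posterior is Inv-Gamma(α + n/2, β + Σ(xᵢ−μ)²/2).
Σ(xᵢ−μ)² = (-1.90)² + (3.57)² + (2.32)² + (-4.69)² + (3.17)² + (-3.89)² + (-3.41)² + (0.64)² + (3.82)² = 95.5445.
Posterior: Inv-Gamma(7.99 + 9/2, 13.79 + 95.5445/2) = Inv-Gamma(12.49, 61.56225).
E[σ²|data] = β/(α−1) = 61.56225/11.49 = 5.3579.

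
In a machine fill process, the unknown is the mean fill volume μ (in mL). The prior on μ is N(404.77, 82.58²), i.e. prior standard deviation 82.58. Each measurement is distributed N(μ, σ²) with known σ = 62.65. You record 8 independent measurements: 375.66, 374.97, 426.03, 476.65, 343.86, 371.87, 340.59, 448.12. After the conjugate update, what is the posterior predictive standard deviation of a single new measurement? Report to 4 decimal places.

66.2021

For Normal data with known variance σ², a Normal(μ₀, σ₀²) prior on μ is conjugate. Posterior precision = 1/σ₀² + n/σ²; posterior mean is the precision-weighted average of μ₀ and x̄.
σ₀² = 82.58² = 6819.4564, σ² = 62.65² = 3925.0225; σ² + n·σ₀² = 3925.0225 + 8·6819.4564 = 58480.6737.
Posterior precision = 1/σ₀² + n/σ² = 1/6819.4564 + 8/3925.0225 = (σ² + n·σ₀²)/(σ₀²σ²) = 58480.6737/(6819.4564·3925.0225); posterior variance σₙ² = σ₀²σ²/(σ² + n·σ₀²) = 6819.4564·3925.0225/58480.6737 = 457.698554.
Predictive variance for one new observation = σₙ² + σ² = 6819.4564·3925.0225/58480.6737 + 3925.0225 = σ²·(σ₀² + 58480.6737)/58480.6737 = 3925.0225·65300.1301/58480.6737 = 4382.721054; SD = √(3925.0225·65300.1301/58480.6737) = 66.2021.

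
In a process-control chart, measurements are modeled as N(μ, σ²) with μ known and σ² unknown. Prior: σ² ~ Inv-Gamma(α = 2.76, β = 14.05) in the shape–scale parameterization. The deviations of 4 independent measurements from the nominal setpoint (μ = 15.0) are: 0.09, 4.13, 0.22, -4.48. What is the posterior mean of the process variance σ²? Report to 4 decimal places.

8.6814

With known mean μ and an Inverse-Gamma(α, β) prior on σ², the Normal likelihood is conjugate: posterior is Inv-Gamma(α + n/2, β + Σ(xᵢ−μ)²/2).
Σ(xᵢ−μ)² = (0.09)² + (4.13)² + (0.22)² + (-4.48)² = 37.1838.
Posterior: Inv-Gamma(2.76 + 4/2, 14.05 + 37.1838/2) = Inv-Gamma(4.76, 32.64190).
E[σ²|data] = β/(α−1) = 32.64190/3.76 = 8.6814.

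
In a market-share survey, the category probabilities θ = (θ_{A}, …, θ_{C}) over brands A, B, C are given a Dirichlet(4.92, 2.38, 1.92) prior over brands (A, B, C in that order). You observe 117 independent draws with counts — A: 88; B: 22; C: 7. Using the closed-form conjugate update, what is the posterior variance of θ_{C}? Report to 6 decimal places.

The Dirichlet prior is conjugate to the Multinomial likelihood: each posterior αⱼ = prior αⱼ + observed count nⱼ.
Posterior concentration: (92.92, 24.38, 8.92), total = 126.22.
Var[θ_j] = α_j(Σα−α_j)/((Σα)²(Σα+1)) = 8.92·117.30/(126.22²·127.22) = 0.000516.

0.000516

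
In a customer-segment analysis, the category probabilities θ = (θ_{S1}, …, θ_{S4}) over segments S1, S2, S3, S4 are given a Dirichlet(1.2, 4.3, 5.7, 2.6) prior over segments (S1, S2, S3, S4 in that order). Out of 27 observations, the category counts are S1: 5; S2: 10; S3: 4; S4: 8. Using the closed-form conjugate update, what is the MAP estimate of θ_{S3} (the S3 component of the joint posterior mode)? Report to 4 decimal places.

The Dirichlet prior is conjugate to the Multinomial likelihood: each posterior αⱼ = prior αⱼ + observed count nⱼ.
Posterior concentration: (6.2, 14.3, 9.7, 10.6), total = 40.8.
Joint mode component: (α_{S3}−1)/(Σα−K) = 8.7/36.8 = 0.2364.

0.2364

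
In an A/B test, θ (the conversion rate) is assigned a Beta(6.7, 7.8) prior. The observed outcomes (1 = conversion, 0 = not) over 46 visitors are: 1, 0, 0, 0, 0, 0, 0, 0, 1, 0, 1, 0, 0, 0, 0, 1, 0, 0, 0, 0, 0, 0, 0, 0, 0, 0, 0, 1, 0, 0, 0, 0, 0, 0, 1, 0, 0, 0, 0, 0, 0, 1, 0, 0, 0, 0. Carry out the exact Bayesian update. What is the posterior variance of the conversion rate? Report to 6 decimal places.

The Beta prior is conjugate to a Binomial/Bernoulli likelihood; the update adds successes to α and failures to β.
Posterior: Beta(α+k, β+n−k) = Beta(6.7+7, 7.8+39) = Beta(13.7, 46.8).
Var = αβ/((α+β)²(α+β+1)) = 13.7·46.8/(60.5²·61.5) = 0.002848.

0.002848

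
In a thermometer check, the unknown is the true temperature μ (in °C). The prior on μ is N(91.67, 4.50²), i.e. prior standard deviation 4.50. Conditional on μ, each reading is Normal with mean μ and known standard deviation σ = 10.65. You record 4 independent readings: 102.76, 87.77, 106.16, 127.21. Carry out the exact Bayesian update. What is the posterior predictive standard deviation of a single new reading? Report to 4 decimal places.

For Normal data with known variance σ², a Normal(μ₀, σ₀²) prior on μ is conjugate. Posterior precision = 1/σ₀² + n/σ²; posterior mean is the precision-weighted average of μ₀ and x̄.
σ₀² = 4.50² = 20.25, σ² = 10.65² = 113.4225; σ² + n·σ₀² = 113.4225 + 4·20.25 = 194.4225.
Posterior precision = 1/σ₀² + n/σ² = 1/20.25 + 4/113.4225 = (σ² + n·σ₀²)/(σ₀²σ²) = 194.4225/(20.25·113.4225); posterior variance σₙ² = σ₀²σ²/(σ² + n·σ₀²) = 20.25·113.4225/194.4225 = 11.813476.
Predictive variance for one new observation = σₙ² + σ² = 20.25·113.4225/194.4225 + 113.4225 = σ²·(σ₀² + 194.4225)/194.4225 = 113.4225·214.6725/194.4225 = 125.235976; SD = √(113.4225·214.6725/194.4225) = 11.1909.

11.1909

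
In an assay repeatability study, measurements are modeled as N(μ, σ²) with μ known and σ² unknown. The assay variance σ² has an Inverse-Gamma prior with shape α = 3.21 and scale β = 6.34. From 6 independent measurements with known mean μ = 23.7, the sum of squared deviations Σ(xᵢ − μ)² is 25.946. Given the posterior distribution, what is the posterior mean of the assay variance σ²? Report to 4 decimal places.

With known mean μ and an Inverse-Gamma(α, β) prior on σ², the Normal likelihood is conjugate: posterior is Inv-Gamma(α + n/2, β + Σ(xᵢ−μ)²/2).
Posterior: Inv-Gamma(3.21 + 6/2, 6.34 + 25.946/2) = Inv-Gamma(6.21, 19.3130).
E[σ²|data] = β/(α−1) = 19.3130/5.21 = 3.7069.

3.7069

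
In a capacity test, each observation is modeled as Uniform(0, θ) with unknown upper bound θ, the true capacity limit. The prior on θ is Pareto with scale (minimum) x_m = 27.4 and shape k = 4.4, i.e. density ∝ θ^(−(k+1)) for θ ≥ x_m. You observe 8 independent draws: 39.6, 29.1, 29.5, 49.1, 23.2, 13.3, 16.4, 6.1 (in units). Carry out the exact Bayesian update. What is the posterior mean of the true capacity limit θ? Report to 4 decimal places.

53.4070

A Pareto(scale x_m, shape k) prior on the upper bound θ of Uniform(0, θ) is conjugate: posterior is Pareto(max(x_m, max xᵢ), k + n).
Sample maximum = 49.1; prior scale x_m = 27.4 → posterior scale = max = 49.1.
Posterior shape = 4.4 + 8 = 12.4.
E[θ|data] = k·x_m/(k−1) = 12.4·49.1/11.4 = 53.4070.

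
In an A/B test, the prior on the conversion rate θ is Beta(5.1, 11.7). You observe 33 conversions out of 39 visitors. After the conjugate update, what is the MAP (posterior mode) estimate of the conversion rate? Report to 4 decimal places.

The Beta prior is conjugate to a Binomial/Bernoulli likelihood; the update adds successes to α and failures to β.
Posterior: Beta(α+k, β+n−k) = Beta(5.1+33, 11.7+6) = Beta(38.1, 17.7).
Mode of Beta(a,b) for a,b>1 is (a−1)/(a+b−2) = 37.1/53.8 = 0.6896.

0.6896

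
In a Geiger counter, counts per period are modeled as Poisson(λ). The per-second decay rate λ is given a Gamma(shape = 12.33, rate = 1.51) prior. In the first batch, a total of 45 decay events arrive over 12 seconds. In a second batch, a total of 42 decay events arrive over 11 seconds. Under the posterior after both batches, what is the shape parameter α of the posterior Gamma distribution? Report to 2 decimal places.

With a Gamma(shape α, rate β) prior, the Poisson likelihood is conjugate: the posterior is Gamma(α + ΣXᵢ, β + n).
After batch 1: Gamma(α+S, β+n) = Gamma(12.33+45, 1.51+12) = Gamma(57.33, 13.51).
After batch 2: Gamma(α+S, β+n) = Gamma(57.33+42, 13.51+11) = Gamma(99.33, 24.51).
Posterior α = 99.33.

99.33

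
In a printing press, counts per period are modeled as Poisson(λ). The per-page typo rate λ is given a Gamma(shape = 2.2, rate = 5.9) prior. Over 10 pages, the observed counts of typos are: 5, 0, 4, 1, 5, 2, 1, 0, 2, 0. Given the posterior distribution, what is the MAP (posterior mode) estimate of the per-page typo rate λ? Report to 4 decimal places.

With a Gamma(shape α, rate β) prior, the Poisson likelihood is conjugate: the posterior is Gamma(α + ΣXᵢ, β + n).
Sum of counts S = 20 over n = 10 pages.
Posterior: Gamma(α+S, β+n) = Gamma(2.2+20, 5.9+10) = Gamma(22.2, 15.9).
Mode of Gamma(α,β) for α≥1 is (α−1)/β = 21.2/15.9 = 1.3333.

1.3333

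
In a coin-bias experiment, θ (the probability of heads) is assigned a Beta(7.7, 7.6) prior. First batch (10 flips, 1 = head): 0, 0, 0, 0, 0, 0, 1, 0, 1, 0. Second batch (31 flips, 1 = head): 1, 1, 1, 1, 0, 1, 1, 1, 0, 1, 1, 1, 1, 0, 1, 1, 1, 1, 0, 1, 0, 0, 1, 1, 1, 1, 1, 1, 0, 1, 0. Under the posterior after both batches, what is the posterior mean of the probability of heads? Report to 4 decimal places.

0.5808

The Beta prior is conjugate to a Binomial/Bernoulli likelihood; the update adds successes to α and failures to β.
After batch 1: Beta(7.7+2, 7.6+8) = Beta(9.7, 15.6).
After batch 2: Beta(9.7+23, 15.6+8) = Beta(32.7, 23.6).
Posterior mean = α/(α+β) = 32.7/56.3 = 0.5808.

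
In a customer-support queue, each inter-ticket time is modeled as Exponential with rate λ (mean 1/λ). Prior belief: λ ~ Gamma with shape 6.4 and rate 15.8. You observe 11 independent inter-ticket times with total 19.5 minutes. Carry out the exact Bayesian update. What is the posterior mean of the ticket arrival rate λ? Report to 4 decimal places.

With a Gamma(shape α, rate β) prior on the exponential rate λ, the posterior after n observations with total T = Σxᵢ is Gamma(α+n, β+T).
Posterior: Gamma(6.4+11, 15.8+19.5) = Gamma(17.4, 35.3).
Posterior mean of λ = α/β = 17.4/35.3 = 0.4929.

0.4929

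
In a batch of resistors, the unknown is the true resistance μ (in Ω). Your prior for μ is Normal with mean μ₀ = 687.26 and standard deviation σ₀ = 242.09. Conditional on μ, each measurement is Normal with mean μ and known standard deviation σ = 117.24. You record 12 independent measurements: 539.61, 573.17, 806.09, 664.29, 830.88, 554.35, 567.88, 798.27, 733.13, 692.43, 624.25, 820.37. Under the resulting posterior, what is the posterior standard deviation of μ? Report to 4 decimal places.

33.5183

For Normal data with known variance σ², a Normal(μ₀, σ₀²) prior on μ is conjugate. Posterior precision = 1/σ₀² + n/σ²; posterior mean is the precision-weighted average of μ₀ and x̄.
σ₀² = 242.09² = 58607.5681, σ² = 117.24² = 13745.2176; σ² + n·σ₀² = 13745.2176 + 12·58607.5681 = 717036.0348.
Posterior precision = 1/σ₀² + n/σ² = 1/58607.5681 + 12/13745.2176 = (σ² + n·σ₀²)/(σ₀²σ²) = 717036.0348/(58607.5681·13745.2176); posterior variance σₙ² = σ₀²σ²/(σ² + n·σ₀²) = 58607.5681·13745.2176/717036.0348 = 1123.477395.
Posterior SD = √σₙ² = √(58607.5681·13745.2176/717036.0348) = 33.5183.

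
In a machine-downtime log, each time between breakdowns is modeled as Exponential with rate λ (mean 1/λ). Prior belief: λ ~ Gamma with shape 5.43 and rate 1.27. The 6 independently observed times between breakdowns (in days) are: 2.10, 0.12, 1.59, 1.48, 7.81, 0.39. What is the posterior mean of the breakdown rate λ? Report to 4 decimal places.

With a Gamma(shape α, rate β) prior on the exponential rate λ, the posterior after n observations with total T = Σxᵢ is Gamma(α+n, β+T).
Sum of observations T = 13.49 days; n = 6.
Posterior: Gamma(5.43+6, 1.27+13.49) = Gamma(11.43, 14.76).
Posterior mean of λ = α/β = 11.43/14.76 = 0.7744.

0.7744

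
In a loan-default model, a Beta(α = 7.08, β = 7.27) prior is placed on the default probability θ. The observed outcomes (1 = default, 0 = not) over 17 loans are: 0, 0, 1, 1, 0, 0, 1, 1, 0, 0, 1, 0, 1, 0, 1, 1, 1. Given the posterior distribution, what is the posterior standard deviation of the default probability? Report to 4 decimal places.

0.0879

The Beta prior is conjugate to a Binomial/Bernoulli likelihood; the update adds successes to α and failures to β.
Posterior: Beta(α+k, β+n−k) = Beta(7.08+9, 7.27+8) = Beta(16.08, 15.27).
Var = αβ/((α+β)²(α+β+1)) = 16.08·15.27/(31.35²·32.35) = 0.00772282; SD = √0.00772282 = 0.0879.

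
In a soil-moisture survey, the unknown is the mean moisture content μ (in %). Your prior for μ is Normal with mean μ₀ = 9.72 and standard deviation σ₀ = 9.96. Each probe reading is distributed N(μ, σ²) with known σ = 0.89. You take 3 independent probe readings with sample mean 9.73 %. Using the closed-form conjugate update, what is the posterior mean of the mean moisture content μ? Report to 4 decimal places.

9.7300

For Normal data with known variance σ², a Normal(μ₀, σ₀²) prior on μ is conjugate. Posterior precision = 1/σ₀² + n/σ²; posterior mean is the precision-weighted average of μ₀ and x̄.
n·x̄ = 3·9.73 = 29.19.
σ₀² = 9.96² = 99.2016, σ² = 0.89² = 0.7921; σ² + n·σ₀² = 0.7921 + 3·99.2016 = 298.3969.
Posterior mean = (μ₀/σ₀² + n·x̄/σ²)/(1/σ₀² + n/σ²) = (σ²·μ₀ + σ₀²·n·x̄)/(σ² + n·σ₀²) = (0.7921·9.72 + 99.2016·29.19)/298.3969 = 2903.393916/298.3969 = 9.7300.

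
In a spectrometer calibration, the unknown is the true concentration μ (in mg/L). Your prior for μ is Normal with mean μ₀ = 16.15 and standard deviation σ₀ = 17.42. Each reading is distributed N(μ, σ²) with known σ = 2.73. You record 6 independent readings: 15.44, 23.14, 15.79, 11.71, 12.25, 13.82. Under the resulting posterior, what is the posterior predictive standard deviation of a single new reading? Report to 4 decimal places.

For Normal data with known variance σ², a Normal(μ₀, σ₀²) prior on μ is conjugate. Posterior precision = 1/σ₀² + n/σ²; posterior mean is the precision-weighted average of μ₀ and x̄.
σ₀² = 17.42² = 303.4564, σ² = 2.73² = 7.4529; σ² + n·σ₀² = 7.4529 + 6·303.4564 = 1828.1913.
Posterior precision = 1/σ₀² + n/σ² = 1/303.4564 + 6/7.4529 = (σ² + n·σ₀²)/(σ₀²σ²) = 1828.1913/(303.4564·7.4529); posterior variance σₙ² = σ₀²σ²/(σ² + n·σ₀²) = 303.4564·7.4529/1828.1913 = 1.237086.
Predictive variance for one new observation = σₙ² + σ² = 303.4564·7.4529/1828.1913 + 7.4529 = σ²·(σ₀² + 1828.1913)/1828.1913 = 7.4529·2131.6477/1828.1913 = 8.689986; SD = √(7.4529·2131.6477/1828.1913) = 2.9479.

2.9479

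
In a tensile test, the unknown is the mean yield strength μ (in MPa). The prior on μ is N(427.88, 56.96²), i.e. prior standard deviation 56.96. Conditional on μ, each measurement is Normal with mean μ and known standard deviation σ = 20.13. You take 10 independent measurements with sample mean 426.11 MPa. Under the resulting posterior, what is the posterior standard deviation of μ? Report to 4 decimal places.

6.3263

For Normal data with known variance σ², a Normal(μ₀, σ₀²) prior on μ is conjugate. Posterior precision = 1/σ₀² + n/σ²; posterior mean is the precision-weighted average of μ₀ and x̄.
σ₀² = 56.96² = 3244.4416, σ² = 20.13² = 405.2169; σ² + n·σ₀² = 405.2169 + 10·3244.4416 = 32849.6329.
Posterior precision = 1/σ₀² + n/σ² = 1/3244.4416 + 10/405.2169 = (σ² + n·σ₀²)/(σ₀²σ²) = 32849.6329/(3244.4416·405.2169); posterior variance σₙ² = σ₀²σ²/(σ² + n·σ₀²) = 3244.4416·405.2169/32849.6329 = 40.021834.
Posterior SD = √σₙ² = √(3244.4416·405.2169/32849.6329) = 6.3263.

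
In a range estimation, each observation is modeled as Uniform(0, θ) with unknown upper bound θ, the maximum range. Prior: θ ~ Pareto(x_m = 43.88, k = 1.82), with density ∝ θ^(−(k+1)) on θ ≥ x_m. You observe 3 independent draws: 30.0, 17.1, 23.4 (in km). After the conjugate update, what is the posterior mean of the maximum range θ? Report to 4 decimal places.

A Pareto(scale x_m, shape k) prior on the upper bound θ of Uniform(0, θ) is conjugate: posterior is Pareto(max(x_m, max xᵢ), k + n).
Sample maximum = 30.0; prior scale x_m = 43.88 → posterior scale = max = 43.88.
Posterior shape = 1.82 + 3 = 4.82.
E[θ|data] = k·x_m/(k−1) = 4.82·43.88/3.82 = 55.3669.

55.3669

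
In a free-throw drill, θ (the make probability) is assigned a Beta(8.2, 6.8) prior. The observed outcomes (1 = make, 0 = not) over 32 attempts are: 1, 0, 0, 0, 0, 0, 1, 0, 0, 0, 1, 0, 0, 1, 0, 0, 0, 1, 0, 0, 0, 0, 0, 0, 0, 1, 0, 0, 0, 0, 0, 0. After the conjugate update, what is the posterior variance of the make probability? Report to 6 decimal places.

0.004393

The Beta prior is conjugate to a Binomial/Bernoulli likelihood; the update adds successes to α and failures to β.
Posterior: Beta(α+k, β+n−k) = Beta(8.2+6, 6.8+26) = Beta(14.2, 32.8).
Var = αβ/((α+β)²(α+β+1)) = 14.2·32.8/(47.0²·48.0) = 0.004393.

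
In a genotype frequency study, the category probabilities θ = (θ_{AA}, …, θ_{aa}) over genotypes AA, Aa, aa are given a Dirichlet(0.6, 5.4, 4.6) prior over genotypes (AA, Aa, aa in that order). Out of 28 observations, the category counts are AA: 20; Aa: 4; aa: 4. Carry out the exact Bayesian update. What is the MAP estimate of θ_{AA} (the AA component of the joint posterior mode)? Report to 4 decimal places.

0.5506

The Dirichlet prior is conjugate to the Multinomial likelihood: each posterior αⱼ = prior αⱼ + observed count nⱼ.
Posterior concentration: (20.6, 9.4, 8.6), total = 38.6.
Joint mode component: (α_{AA}−1)/(Σα−K) = 19.6/35.6 = 0.5506.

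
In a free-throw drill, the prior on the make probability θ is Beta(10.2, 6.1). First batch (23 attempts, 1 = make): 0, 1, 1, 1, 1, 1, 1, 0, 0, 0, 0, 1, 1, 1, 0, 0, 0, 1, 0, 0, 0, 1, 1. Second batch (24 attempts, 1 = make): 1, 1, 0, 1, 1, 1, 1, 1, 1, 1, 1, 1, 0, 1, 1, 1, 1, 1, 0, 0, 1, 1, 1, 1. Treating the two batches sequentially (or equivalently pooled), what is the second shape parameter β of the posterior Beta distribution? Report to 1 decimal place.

The Beta prior is conjugate to a Binomial/Bernoulli likelihood; the update adds successes to α and failures to β.
After batch 1: Beta(10.2+12, 6.1+11) = Beta(22.2, 17.1).
After batch 2: Beta(22.2+20, 17.1+4) = Beta(42.2, 21.1).
Posterior β = 21.1.

21.1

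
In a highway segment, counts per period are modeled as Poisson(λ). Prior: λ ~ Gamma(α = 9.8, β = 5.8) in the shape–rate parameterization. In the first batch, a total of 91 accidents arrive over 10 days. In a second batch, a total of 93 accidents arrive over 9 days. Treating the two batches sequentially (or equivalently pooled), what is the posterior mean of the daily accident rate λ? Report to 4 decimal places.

7.8145

With a Gamma(shape α, rate β) prior, the Poisson likelihood is conjugate: the posterior is Gamma(α + ΣXᵢ, β + n).
After batch 1: Gamma(α+S, β+n) = Gamma(9.8+91, 5.8+10) = Gamma(100.8, 15.8).
After batch 2: Gamma(α+S, β+n) = Gamma(100.8+93, 15.8+9) = Gamma(193.8, 24.8).
Posterior mean = α/β = 193.8/24.8 = 7.8145.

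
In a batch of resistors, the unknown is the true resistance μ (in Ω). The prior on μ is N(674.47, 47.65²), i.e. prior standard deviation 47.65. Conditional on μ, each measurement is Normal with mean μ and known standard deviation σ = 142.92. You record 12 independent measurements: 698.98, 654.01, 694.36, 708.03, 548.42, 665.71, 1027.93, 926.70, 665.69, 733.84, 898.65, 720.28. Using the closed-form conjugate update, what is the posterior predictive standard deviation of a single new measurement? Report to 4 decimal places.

For Normal data with known variance σ², a Normal(μ₀, σ₀²) prior on μ is conjugate. Posterior precision = 1/σ₀² + n/σ²; posterior mean is the precision-weighted average of μ₀ and x̄.
σ₀² = 47.65² = 2270.5225, σ² = 142.92² = 20426.1264; σ² + n·σ₀² = 20426.1264 + 12·2270.5225 = 47672.3964.
Posterior precision = 1/σ₀² + n/σ² = 1/2270.5225 + 12/20426.1264 = (σ² + n·σ₀²)/(σ₀²σ²) = 47672.3964/(2270.5225·20426.1264); posterior variance σₙ² = σ₀²σ²/(σ² + n·σ₀²) = 2270.5225·20426.1264/47672.3964 = 972.847666.
Predictive variance for one new observation = σₙ² + σ² = 2270.5225·20426.1264/47672.3964 + 20426.1264 = σ²·(σ₀² + 47672.3964)/47672.3964 = 20426.1264·49942.9189/47672.3964 = 21398.974066; SD = √(20426.1264·49942.9189/47672.3964) = 146.2839.

146.2839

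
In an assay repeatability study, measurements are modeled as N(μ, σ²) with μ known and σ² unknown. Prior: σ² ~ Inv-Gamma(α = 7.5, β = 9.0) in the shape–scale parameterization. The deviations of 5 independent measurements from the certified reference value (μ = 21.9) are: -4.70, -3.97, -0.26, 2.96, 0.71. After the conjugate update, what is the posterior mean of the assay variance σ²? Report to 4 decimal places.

With known mean μ and an Inverse-Gamma(α, β) prior on σ², the Normal likelihood is conjugate: posterior is Inv-Gamma(α + n/2, β + Σ(xᵢ−μ)²/2).
Σ(xᵢ−μ)² = (-4.70)² + (-3.97)² + (-0.26)² + (2.96)² + (0.71)² = 47.1842.
Posterior: Inv-Gamma(7.5 + 5/2, 9.0 + 47.1842/2) = Inv-Gamma(10.00, 32.59210).
E[σ²|data] = β/(α−1) = 32.59210/9.00 = 3.6213.

3.6213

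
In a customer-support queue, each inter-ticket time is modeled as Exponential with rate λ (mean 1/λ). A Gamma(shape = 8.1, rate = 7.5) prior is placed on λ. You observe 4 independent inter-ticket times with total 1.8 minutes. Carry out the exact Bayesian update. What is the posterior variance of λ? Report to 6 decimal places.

With a Gamma(shape α, rate β) prior on the exponential rate λ, the posterior after n observations with total T = Σxᵢ is Gamma(α+n, β+T).
Posterior: Gamma(8.1+4, 7.5+1.8) = Gamma(12.1, 9.3).
Var = α/β² = 0.139901.

0.139901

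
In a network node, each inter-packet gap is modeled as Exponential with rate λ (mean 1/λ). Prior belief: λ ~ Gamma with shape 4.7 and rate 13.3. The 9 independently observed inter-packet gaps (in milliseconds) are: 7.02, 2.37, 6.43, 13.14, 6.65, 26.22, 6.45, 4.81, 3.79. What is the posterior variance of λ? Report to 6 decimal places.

0.001685

With a Gamma(shape α, rate β) prior on the exponential rate λ, the posterior after n observations with total T = Σxᵢ is Gamma(α+n, β+T).
Sum of observations T = 76.88 milliseconds; n = 9.
Posterior: Gamma(4.7+9, 13.3+76.88) = Gamma(13.7, 90.18).
Var = α/β² = 0.001685.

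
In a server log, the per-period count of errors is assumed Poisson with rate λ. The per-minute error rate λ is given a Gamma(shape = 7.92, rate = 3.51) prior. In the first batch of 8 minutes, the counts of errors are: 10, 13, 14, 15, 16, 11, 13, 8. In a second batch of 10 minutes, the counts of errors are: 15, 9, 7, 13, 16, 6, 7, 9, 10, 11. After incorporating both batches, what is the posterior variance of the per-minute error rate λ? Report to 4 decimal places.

0.4559

With a Gamma(shape α, rate β) prior, the Poisson likelihood is conjugate: the posterior is Gamma(α + ΣXᵢ, β + n).
Batch 1: sum of counts S = 100 over n = 8 minutes.
After batch 1: Gamma(α+S, β+n) = Gamma(7.92+100, 3.51+8) = Gamma(107.92, 11.51).
Batch 2: sum of counts S = 103 over n = 10 minutes.
After batch 2: Gamma(α+S, β+n) = Gamma(107.92+103, 11.51+10) = Gamma(210.92, 21.51).
Var = α/β² = 210.92/21.51² = 0.4559.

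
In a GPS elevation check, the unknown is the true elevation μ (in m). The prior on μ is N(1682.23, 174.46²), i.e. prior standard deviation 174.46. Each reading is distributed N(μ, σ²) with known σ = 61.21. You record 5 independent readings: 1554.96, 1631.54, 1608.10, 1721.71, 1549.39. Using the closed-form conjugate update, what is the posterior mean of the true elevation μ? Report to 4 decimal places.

For Normal data with known variance σ², a Normal(μ₀, σ₀²) prior on μ is conjugate. Posterior precision = 1/σ₀² + n/σ²; posterior mean is the precision-weighted average of μ₀ and x̄.
Σxᵢ = 1554.96 + 1631.54 + 1608.10 + 1721.71 + 1549.39 = 8065.7, so n·x̄ = 8065.7.
σ₀² = 174.46² = 30436.2916, σ² = 61.21² = 3746.6641; σ² + n·σ₀² = 3746.6641 + 5·30436.2916 = 155928.1221.
Posterior mean = (μ₀/σ₀² + n·x̄/σ²)/(1/σ₀² + n/σ²) = (σ²·μ₀ + σ₀²·n·x̄)/(σ² + n·σ₀²) = (3746.6641·1682.23 + 30436.2916·8065.7)/155928.1221 = 251792747.907063/155928.1221 = 1614.8001.

1614.8001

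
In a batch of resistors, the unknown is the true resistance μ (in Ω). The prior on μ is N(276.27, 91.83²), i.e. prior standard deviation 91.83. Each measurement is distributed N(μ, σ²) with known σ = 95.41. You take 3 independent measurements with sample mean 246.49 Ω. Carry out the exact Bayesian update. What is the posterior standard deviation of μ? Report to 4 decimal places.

For Normal data with known variance σ², a Normal(μ₀, σ₀²) prior on μ is conjugate. Posterior precision = 1/σ₀² + n/σ²; posterior mean is the precision-weighted average of μ₀ and x̄.
σ₀² = 91.83² = 8432.7489, σ² = 95.41² = 9103.0681; σ² + n·σ₀² = 9103.0681 + 3·8432.7489 = 34401.3148.
Posterior precision = 1/σ₀² + n/σ² = 1/8432.7489 + 3/9103.0681 = (σ² + n·σ₀²)/(σ₀²σ²) = 34401.3148/(8432.7489·9103.0681); posterior variance σₙ² = σ₀²σ²/(σ² + n·σ₀²) = 8432.7489·9103.0681/34401.3148 = 2231.423071.
Posterior SD = √σₙ² = √(8432.7489·9103.0681/34401.3148) = 47.2379.

47.2379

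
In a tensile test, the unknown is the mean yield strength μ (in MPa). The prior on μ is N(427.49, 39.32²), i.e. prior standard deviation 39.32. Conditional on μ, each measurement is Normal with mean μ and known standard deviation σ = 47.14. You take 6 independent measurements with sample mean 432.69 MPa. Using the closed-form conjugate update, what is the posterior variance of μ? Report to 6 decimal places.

298.787859

For Normal data with known variance σ², a Normal(μ₀, σ₀²) prior on μ is conjugate. Posterior precision = 1/σ₀² + n/σ²; posterior mean is the precision-weighted average of μ₀ and x̄.
σ₀² = 39.32² = 1546.0624, σ² = 47.14² = 2222.1796; σ² + n·σ₀² = 2222.1796 + 6·1546.0624 = 11498.554.
Posterior precision = 1/σ₀² + n/σ² = 1/1546.0624 + 6/2222.1796 = (σ² + n·σ₀²)/(σ₀²σ²) = 11498.554/(1546.0624·2222.1796); posterior variance σₙ² = σ₀²σ²/(σ² + n·σ₀²) = 1546.0624·2222.1796/11498.554 = 298.787859.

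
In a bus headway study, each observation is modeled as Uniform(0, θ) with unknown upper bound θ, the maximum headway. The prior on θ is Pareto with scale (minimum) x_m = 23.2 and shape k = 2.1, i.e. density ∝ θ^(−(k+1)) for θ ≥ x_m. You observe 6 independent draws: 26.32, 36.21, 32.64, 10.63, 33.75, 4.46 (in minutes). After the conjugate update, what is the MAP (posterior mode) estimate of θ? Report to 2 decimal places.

A Pareto(scale x_m, shape k) prior on the upper bound θ of Uniform(0, θ) is conjugate: posterior is Pareto(max(x_m, max xᵢ), k + n).
Sample maximum = 36.21; prior scale x_m = 23.2 → posterior scale = max = 36.21.
Posterior shape = 2.1 + 6 = 8.1.
The Pareto density is decreasing on [x_m, ∞), so the mode is x_m = 36.21.

36.21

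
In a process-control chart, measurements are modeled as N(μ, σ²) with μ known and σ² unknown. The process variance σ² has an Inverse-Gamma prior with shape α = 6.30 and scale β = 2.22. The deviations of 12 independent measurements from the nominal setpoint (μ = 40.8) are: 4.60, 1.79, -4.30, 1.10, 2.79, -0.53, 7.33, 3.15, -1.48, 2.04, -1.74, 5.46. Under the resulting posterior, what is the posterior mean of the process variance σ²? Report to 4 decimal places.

7.0536

With known mean μ and an Inverse-Gamma(α, β) prior on σ², the Normal likelihood is conjugate: posterior is Inv-Gamma(α + n/2, β + Σ(xᵢ−μ)²/2).
Σ(xᵢ−μ)² = (4.60)² + (1.79)² + (-4.30)² + (1.10)² + (2.79)² + (-0.53)² + (7.33)² + (3.15)² + (-1.48)² + (2.04)² + (-1.74)² + (5.46)² = 154.9717.
Posterior: Inv-Gamma(6.30 + 12/2, 2.22 + 154.9717/2) = Inv-Gamma(12.30, 79.70585).
E[σ²|data] = β/(α−1) = 79.70585/11.30 = 7.0536.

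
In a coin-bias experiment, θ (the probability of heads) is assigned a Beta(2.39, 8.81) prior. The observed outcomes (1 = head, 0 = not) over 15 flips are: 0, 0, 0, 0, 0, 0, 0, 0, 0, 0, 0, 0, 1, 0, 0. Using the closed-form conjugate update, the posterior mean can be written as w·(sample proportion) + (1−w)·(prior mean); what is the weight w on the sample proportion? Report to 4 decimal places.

The Beta prior is conjugate to a Binomial/Bernoulli likelihood; the update adds successes to α and failures to β.
Posterior mean = (α₀+k)/(α₀+β₀+n) = [n/(α₀+β₀+n)]·(k/n) + [(α₀+β₀)/(α₀+β₀+n)]·α₀/(α₀+β₀), so only n and the prior enter the weight.
The weight on the data is w = n/(α₀+β₀+n) = 15/(2.39+8.81+15) = 15/26.20 = 0.5725.

0.5725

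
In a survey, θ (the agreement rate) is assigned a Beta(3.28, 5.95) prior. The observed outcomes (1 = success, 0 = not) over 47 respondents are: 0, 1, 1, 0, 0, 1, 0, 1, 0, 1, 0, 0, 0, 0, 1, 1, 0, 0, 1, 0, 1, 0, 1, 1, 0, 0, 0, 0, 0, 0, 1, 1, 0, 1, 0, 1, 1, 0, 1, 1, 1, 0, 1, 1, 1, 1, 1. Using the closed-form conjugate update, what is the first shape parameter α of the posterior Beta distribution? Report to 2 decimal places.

The Beta prior is conjugate to a Binomial/Bernoulli likelihood; the update adds successes to α and failures to β.
Posterior: Beta(α+k, β+n−k) = Beta(3.28+24, 5.95+23) = Beta(27.28, 28.95).
Posterior α = 27.28.

27.28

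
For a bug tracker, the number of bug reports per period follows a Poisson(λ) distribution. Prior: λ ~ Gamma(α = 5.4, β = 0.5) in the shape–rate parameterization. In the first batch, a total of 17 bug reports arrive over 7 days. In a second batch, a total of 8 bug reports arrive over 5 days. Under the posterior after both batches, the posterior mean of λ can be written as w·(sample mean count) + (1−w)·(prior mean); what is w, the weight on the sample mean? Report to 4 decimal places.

With a Gamma(shape α, rate β) prior, the Poisson likelihood is conjugate: the posterior is Gamma(α + ΣXᵢ, β + n).
Total number of days: n = 7 + 5 = 12.
Posterior mean = (α₀+S)/(β₀+n) = [n/(β₀+n)]·(S/n) + [β₀/(β₀+n)]·(α₀/β₀), so only n and β₀ enter the weight.
Weight on data w = n/(β₀+n) = 12/(0.5+12) = 12/12.5 = 0.9600.

0.9600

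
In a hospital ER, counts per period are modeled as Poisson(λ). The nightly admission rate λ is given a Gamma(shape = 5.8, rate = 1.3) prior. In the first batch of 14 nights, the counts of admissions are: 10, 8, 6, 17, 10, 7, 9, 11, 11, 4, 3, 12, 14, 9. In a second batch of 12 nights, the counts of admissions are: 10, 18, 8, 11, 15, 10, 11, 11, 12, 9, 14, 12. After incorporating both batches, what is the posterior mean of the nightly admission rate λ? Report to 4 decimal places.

With a Gamma(shape α, rate β) prior, the Poisson likelihood is conjugate: the posterior is Gamma(α + ΣXᵢ, β + n).
Batch 1: sum of counts S = 131 over n = 14 nights.
After batch 1: Gamma(α+S, β+n) = Gamma(5.8+131, 1.3+14) = Gamma(136.8, 15.3).
Batch 2: sum of counts S = 141 over n = 12 nights.
After batch 2: Gamma(α+S, β+n) = Gamma(136.8+141, 15.3+12) = Gamma(277.8, 27.3).
Posterior mean = α/β = 277.8/27.3 = 10.1758.

10.1758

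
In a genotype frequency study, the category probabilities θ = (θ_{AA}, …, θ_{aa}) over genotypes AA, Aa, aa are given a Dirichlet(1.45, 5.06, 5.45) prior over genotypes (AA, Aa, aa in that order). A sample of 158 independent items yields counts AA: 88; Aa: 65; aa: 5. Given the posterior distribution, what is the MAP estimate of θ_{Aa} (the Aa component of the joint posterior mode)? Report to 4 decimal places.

0.4136

The Dirichlet prior is conjugate to the Multinomial likelihood: each posterior αⱼ = prior αⱼ + observed count nⱼ.
Posterior concentration: (89.45, 70.06, 10.45), total = 169.96.
Joint mode component: (α_{Aa}−1)/(Σα−K) = 69.06/166.96 = 0.4136.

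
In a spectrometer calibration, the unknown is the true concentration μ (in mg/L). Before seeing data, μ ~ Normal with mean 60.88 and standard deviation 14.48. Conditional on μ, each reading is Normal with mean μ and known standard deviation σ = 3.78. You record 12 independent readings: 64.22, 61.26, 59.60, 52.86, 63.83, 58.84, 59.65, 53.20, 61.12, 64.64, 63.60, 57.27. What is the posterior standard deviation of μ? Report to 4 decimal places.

1.0881

For Normal data with known variance σ², a Normal(μ₀, σ₀²) prior on μ is conjugate. Posterior precision = 1/σ₀² + n/σ²; posterior mean is the precision-weighted average of μ₀ and x̄.
σ₀² = 14.48² = 209.6704, σ² = 3.78² = 14.2884; σ² + n·σ₀² = 14.2884 + 12·209.6704 = 2530.3332.
Posterior precision = 1/σ₀² + n/σ² = 1/209.6704 + 12/14.2884 = (σ² + n·σ₀²)/(σ₀²σ²) = 2530.3332/(209.6704·14.2884); posterior variance σₙ² = σ₀²σ²/(σ² + n·σ₀²) = 209.6704·14.2884/2530.3332 = 1.183976.
Posterior SD = √σₙ² = √(209.6704·14.2884/2530.3332) = 1.0881.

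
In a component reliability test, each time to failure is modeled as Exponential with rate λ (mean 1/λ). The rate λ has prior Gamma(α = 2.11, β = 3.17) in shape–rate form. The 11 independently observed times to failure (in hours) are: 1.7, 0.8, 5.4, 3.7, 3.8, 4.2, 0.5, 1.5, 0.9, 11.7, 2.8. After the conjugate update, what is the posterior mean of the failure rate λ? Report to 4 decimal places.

0.3264

With a Gamma(shape α, rate β) prior on the exponential rate λ, the posterior after n observations with total T = Σxᵢ is Gamma(α+n, β+T).
Sum of observations T = 37.0 hours; n = 11.
Posterior: Gamma(2.11+11, 3.17+37.0) = Gamma(13.11, 40.17).
Posterior mean of λ = α/β = 13.11/40.17 = 0.3264.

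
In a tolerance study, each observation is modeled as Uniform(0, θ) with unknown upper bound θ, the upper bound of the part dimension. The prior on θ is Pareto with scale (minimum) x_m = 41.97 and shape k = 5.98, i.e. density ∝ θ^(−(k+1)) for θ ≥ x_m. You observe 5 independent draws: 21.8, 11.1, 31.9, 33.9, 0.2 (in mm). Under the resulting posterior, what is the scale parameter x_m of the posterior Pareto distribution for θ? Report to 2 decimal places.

A Pareto(scale x_m, shape k) prior on the upper bound θ of Uniform(0, θ) is conjugate: posterior is Pareto(max(x_m, max xᵢ), k + n).
Sample maximum = 33.9; prior scale x_m = 41.97 → posterior scale = max = 41.97.
Posterior shape = 5.98 + 5 = 10.98.
Posterior scale x_m = 41.97.

41.97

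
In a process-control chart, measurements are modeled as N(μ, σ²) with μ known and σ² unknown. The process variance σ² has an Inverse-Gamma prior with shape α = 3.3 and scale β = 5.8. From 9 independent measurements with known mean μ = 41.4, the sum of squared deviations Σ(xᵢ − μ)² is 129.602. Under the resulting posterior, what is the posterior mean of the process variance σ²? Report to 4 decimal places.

With known mean μ and an Inverse-Gamma(α, β) prior on σ², the Normal likelihood is conjugate: posterior is Inv-Gamma(α + n/2, β + Σ(xᵢ−μ)²/2).
Posterior: Inv-Gamma(3.3 + 9/2, 5.8 + 129.602/2) = Inv-Gamma(7.80, 70.6010).
E[σ²|data] = β/(α−1) = 70.6010/6.80 = 10.3825.

10.3825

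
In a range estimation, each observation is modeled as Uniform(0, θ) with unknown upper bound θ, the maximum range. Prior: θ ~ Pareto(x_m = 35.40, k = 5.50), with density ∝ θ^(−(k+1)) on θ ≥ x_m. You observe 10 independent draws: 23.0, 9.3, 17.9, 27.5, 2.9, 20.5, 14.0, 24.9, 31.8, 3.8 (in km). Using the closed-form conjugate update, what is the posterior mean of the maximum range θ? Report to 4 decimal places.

37.8414

A Pareto(scale x_m, shape k) prior on the upper bound θ of Uniform(0, θ) is conjugate: posterior is Pareto(max(x_m, max xᵢ), k + n).
Sample maximum = 31.8; prior scale x_m = 35.40 → posterior scale = max = 35.40.
Posterior shape = 5.50 + 10 = 15.50.
E[θ|data] = k·x_m/(k−1) = 15.50·35.40/14.50 = 37.8414.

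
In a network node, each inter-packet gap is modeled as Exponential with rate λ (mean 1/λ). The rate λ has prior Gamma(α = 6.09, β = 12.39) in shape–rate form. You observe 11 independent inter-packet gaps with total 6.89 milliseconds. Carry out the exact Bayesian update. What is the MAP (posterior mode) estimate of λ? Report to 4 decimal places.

0.8345

With a Gamma(shape α, rate β) prior on the exponential rate λ, the posterior after n observations with total T = Σxᵢ is Gamma(α+n, β+T).
Posterior: Gamma(6.09+11, 12.39+6.89) = Gamma(17.09, 19.28).
Mode = (α−1)/β = 0.8345.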